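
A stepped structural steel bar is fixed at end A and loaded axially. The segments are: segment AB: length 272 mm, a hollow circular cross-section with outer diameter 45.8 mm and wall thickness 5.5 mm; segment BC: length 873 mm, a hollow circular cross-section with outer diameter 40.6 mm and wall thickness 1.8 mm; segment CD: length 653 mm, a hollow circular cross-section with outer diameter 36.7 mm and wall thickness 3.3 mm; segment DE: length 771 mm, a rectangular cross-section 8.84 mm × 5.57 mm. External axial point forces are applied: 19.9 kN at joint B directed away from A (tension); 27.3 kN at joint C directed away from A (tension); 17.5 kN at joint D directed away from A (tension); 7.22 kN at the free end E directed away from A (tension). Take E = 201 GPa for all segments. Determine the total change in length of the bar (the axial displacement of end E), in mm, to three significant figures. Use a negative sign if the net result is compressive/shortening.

Internal axial forces (sectioning from the free end, tension +): N_DE = 7.22 kN, N_CD = 24.72 kN, N_BC = 52.02 kN, N_AB = 71.92 kN.
A_AB = 696.3 mm².
A_BC = 219.4 mm².
A_CD = 346.3 mm².
A_DE = 49.24 mm².
δ_AB = 71920·272/(696.3·201000) = 0.1398 mm
δ_BC = 52020·873/(219.4·201000) = 1.03 mm
δ_CD = 24720·653/(346.3·201000) = 0.2319 mm
δ_DE = 7220·771/(49.24·201000) = 0.5625 mm
δ = Σδ_i = 1.964 mm.

1.96 mm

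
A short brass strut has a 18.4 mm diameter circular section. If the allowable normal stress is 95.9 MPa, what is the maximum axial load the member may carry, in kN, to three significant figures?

A = 265.9 mm².
P_max = σ_allow · A = 95.9 · 265.9 = 25500 N = 25.5 kN.

25.5 kN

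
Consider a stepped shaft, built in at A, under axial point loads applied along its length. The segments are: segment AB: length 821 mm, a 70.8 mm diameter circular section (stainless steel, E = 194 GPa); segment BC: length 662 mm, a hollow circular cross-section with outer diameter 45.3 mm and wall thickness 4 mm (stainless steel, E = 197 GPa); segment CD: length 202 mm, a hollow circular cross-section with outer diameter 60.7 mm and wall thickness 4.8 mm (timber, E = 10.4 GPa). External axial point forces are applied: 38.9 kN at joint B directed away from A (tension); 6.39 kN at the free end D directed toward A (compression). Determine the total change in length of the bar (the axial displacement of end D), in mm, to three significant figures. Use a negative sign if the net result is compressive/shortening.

Internal axial forces (sectioning from the free end, tension +): N_CD = -6.39 kN, N_BC = -6.39 kN, N_AB = 32.51 kN.
A_AB = 3937 mm².
A_BC = 519 mm².
A_CD = 843 mm².
δ_AB = 32510·821/(3937·194000) = 0.03495 mm
δ_BC = -6390·662/(519·197000) = -0.04137 mm
δ_CD = -6390·202/(843·10400) = -0.1472 mm
δ = Σδ_i = -0.1537 mm.

-0.154 mm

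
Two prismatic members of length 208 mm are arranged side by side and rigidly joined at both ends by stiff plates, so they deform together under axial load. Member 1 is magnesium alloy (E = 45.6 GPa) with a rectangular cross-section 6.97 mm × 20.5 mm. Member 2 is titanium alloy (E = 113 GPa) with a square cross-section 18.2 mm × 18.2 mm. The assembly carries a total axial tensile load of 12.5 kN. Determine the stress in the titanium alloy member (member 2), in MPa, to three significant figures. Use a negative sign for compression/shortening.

A_1 = 142.9 mm².
A_2 = 331.2 mm².
Equal strain + equilibrium ⇒ each member carries load in proportion to AE: A₁E₁ = 6516000 N, A₂E₂ = 37430000 N, ΣAE = 43950000 N.
σ₂ = P·E₂/ΣAE = 12500·113000/43950000 = 32.14 MPa.

32.1 MPa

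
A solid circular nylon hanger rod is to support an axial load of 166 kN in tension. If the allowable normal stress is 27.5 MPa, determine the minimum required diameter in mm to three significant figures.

87.7 mm

Required area A ≥ P/σ_allow = 166000/27.5 = 6036 mm².
For a solid circular section, d ≥ √(4A/π) = 87.67 mm.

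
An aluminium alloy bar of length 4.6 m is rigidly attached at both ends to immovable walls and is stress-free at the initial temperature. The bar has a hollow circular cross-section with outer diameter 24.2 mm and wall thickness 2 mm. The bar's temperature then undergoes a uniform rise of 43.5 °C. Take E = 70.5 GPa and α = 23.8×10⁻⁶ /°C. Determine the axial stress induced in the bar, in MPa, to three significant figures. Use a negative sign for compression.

-73.0 MPa

Free thermal expansion αLΔT = 23.8e-6 · 4600 · 43.5 = 4.762 mm.
The walls impose strain ε = −(4.762)/4600 = -1.0353e-03; σ = Eε = 70500 · -1.0353e-03 = -72.99 MPa.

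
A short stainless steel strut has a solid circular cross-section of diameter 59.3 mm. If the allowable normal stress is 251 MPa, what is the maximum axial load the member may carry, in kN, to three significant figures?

A = 2762 mm².
P_max = σ_allow · A = 251 · 2762 = 693200 N = 693.2 kN.

693 kN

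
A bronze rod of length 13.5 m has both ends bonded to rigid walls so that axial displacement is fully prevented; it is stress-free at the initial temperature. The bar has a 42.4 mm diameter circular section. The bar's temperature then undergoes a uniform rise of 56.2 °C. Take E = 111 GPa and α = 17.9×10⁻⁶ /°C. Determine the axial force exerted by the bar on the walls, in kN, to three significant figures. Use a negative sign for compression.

Free thermal expansion αLΔT = 17.9e-6 · 13500 · 56.2 = 13.58 mm.
The walls impose strain ε = −(13.58)/13500 = -1.0060e-03; σ = Eε = 111000 · -1.0060e-03 = -111.7 MPa.
Wall reaction R = σ·A = -111.7·1412 = -157700 N = -157.7 kN.

-158 kN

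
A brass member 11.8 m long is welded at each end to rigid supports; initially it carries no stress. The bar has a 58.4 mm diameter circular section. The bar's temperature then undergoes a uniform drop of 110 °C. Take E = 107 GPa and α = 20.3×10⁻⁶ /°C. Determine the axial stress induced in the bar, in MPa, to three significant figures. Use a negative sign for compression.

Free thermal expansion αLΔT = 20.3e-6 · 11800 · -110 = -26.35 mm.
The walls impose strain ε = −(-26.35)/11800 = 2.2330e-03; σ = Eε = 107000 · 2.2330e-03 = 238.9 MPa.

239 MPa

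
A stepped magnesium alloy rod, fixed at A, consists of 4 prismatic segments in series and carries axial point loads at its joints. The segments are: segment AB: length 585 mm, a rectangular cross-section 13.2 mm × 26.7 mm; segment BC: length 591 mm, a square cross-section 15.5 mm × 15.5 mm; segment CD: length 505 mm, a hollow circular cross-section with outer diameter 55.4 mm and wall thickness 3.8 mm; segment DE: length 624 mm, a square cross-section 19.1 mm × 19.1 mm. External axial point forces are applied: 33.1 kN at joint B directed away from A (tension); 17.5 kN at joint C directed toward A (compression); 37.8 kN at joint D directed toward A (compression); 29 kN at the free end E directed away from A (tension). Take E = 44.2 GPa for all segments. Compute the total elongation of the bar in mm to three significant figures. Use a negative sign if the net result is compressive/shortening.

-0.249 mm

Internal axial forces (sectioning from the free end, tension +): N_DE = 29 kN, N_CD = -8.8 kN, N_BC = -26.3 kN, N_AB = 6.8 kN.
A_AB = 352.4 mm².
A_BC = 240.2 mm².
A_CD = 616 mm².
A_DE = 364.8 mm².
δ_AB = 6800·585/(352.4·44200) = 0.2554 mm
δ_BC = -26300·591/(240.2·44200) = -1.464 mm
δ_CD = -8800·505/(616·44200) = -0.1632 mm
δ_DE = 29000·624/(364.8·44200) = 1.122 mm
δ = Σδ_i = -0.2493 mm.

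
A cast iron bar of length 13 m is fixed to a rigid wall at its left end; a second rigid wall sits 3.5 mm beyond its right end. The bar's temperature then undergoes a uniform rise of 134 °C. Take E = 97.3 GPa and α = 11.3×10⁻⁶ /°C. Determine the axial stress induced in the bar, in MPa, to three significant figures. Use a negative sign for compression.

-121 MPa

Free thermal expansion αLΔT = 11.3e-6 · 13000 · 134 = 19.68 mm.
The walls engage after the gap closes; constrained expansion = 19.68 − 3.5 = 16.18 mm.
The walls impose strain ε = −(16.18)/13000 = -1.2450e-03; σ = Eε = 97300 · -1.2450e-03 = -121.1 MPa.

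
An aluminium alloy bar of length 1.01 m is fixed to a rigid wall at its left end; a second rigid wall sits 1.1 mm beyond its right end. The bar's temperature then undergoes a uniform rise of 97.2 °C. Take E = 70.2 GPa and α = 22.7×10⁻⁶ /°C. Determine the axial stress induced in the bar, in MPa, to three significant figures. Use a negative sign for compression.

Free thermal expansion αLΔT = 22.7e-6 · 1010 · 97.2 = 2.229 mm.
The walls engage after the gap closes; constrained expansion = 2.229 − 1.1 = 1.129 mm.
The walls impose strain ε = −(1.129)/1010 = -1.1173e-03; σ = Eε = 70200 · -1.1173e-03 = -78.44 MPa.

-78.4 MPa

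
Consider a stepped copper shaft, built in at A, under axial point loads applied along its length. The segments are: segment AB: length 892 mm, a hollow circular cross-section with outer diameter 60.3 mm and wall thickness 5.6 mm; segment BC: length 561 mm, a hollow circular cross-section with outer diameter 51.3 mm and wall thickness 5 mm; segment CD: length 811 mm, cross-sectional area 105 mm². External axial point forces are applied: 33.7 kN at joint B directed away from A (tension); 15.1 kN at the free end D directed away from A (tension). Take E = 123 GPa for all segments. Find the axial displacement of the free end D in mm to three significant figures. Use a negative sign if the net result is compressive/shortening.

Internal axial forces (sectioning from the free end, tension +): N_CD = 15.1 kN, N_BC = 15.1 kN, N_AB = 48.8 kN.
A_AB = 962.3 mm².
A_BC = 727.3 mm².
δ_AB = 48800·892/(962.3·123000) = 0.3678 mm
δ_BC = 15100·561/(727.3·123000) = 0.0947 mm
δ_CD = 15100·811/(105·123000) = 0.9482 mm
δ = Σδ_i = 1.411 mm.

1.41 mm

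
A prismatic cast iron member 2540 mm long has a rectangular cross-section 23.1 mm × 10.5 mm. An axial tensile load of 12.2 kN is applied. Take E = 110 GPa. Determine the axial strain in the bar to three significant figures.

A = 242.6 mm².
σ = N/A = 50.3 MPa; ε = σ/E = 50.3/110000 = 4.573e-04.

4.57e-04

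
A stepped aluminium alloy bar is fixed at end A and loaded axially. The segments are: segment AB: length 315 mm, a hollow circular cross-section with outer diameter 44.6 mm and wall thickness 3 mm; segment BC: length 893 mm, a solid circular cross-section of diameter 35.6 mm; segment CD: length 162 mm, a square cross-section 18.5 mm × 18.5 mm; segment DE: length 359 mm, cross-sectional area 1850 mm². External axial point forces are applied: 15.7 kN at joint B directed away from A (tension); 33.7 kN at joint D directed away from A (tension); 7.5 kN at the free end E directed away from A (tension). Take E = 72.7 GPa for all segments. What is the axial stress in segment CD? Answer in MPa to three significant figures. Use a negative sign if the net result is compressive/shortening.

120 MPa

Internal axial forces (sectioning from the free end, tension +): N_DE = 7.5 kN, N_CD = 41.2 kN, N_BC = 41.2 kN, N_AB = 56.9 kN.
A_CD = 342.2 mm².
σ_CD = N_CD/A_CD = 41200/342.2 = 120.4 MPa.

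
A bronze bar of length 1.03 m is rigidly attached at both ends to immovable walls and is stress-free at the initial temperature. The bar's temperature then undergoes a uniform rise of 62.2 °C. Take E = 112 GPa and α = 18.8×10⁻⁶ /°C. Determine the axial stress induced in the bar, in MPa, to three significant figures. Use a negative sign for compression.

-131 MPa

Free thermal expansion αLΔT = 18.8e-6 · 1030 · 62.2 = 1.204 mm.
The walls impose strain ε = −(1.204)/1030 = -1.1694e-03; σ = Eε = 112000 · -1.1694e-03 = -131 MPa.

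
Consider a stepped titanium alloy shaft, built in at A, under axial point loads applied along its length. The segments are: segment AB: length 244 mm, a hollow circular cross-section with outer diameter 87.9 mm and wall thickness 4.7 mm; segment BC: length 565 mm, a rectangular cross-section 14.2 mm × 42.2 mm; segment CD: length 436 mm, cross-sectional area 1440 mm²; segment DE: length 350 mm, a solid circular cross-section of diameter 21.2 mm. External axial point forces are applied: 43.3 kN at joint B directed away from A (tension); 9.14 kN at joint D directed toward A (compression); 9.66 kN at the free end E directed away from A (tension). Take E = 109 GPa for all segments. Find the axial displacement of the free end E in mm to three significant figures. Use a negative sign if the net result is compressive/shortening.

Internal axial forces (sectioning from the free end, tension +): N_DE = 9.66 kN, N_CD = 0.52 kN, N_BC = 0.52 kN, N_AB = 43.82 kN.
A_AB = 1228 mm².
A_BC = 599.2 mm².
A_DE = 353 mm².
δ_AB = 43820·244/(1228·109000) = 0.07985 mm
δ_BC = 520·565/(599.2·109000) = 0.004498 mm
δ_CD = 520·436/(1440·109000) = 0.001444 mm
δ_DE = 9660·350/(353·109000) = 0.08787 mm
δ = Σδ_i = 0.1737 mm.

0.174 mm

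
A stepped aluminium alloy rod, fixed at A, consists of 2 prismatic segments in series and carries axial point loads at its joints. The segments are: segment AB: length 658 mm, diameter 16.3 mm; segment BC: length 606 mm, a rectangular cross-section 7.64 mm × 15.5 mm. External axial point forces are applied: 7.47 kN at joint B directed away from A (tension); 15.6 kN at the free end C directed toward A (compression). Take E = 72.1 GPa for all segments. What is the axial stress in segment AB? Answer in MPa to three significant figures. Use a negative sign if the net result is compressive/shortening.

Internal axial forces (sectioning from the free end, tension +): N_BC = -15.6 kN, N_AB = -8.13 kN.
A_AB = 208.7 mm².
σ_AB = N_AB/A_AB = -8130/208.7 = -38.96 MPa.

-39.0 MPa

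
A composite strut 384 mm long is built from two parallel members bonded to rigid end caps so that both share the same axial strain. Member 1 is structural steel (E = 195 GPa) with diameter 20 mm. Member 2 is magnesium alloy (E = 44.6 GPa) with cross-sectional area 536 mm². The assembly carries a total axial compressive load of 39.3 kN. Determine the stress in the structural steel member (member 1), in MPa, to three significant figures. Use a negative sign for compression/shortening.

A_1 = 314.2 mm².
Equal strain + equilibrium ⇒ each member carries load in proportion to AE: A₁E₁ = 61260000 N, A₂E₂ = 23910000 N, ΣAE = 85170000 N.
σ₁ = P·E₁/ΣAE = -39300·195000/85170000 = -89.98 MPa.

-90.0 MPa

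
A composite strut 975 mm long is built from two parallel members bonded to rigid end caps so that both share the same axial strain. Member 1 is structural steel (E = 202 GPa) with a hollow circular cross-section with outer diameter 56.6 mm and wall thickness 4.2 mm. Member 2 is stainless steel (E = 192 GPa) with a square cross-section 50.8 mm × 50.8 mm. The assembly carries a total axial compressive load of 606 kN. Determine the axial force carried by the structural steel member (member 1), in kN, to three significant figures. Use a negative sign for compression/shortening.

-133 kN

A_1 = 691.4 mm².
A_2 = 2581 mm².
Equal strain + equilibrium ⇒ each member carries load in proportion to AE: A₁E₁ = 139700000 N, A₂E₂ = 495500000 N, ΣAE = 635100000 N.
F₁ = P·A₁E₁/ΣAE = -606000·139700000/635100000 = -133300 N.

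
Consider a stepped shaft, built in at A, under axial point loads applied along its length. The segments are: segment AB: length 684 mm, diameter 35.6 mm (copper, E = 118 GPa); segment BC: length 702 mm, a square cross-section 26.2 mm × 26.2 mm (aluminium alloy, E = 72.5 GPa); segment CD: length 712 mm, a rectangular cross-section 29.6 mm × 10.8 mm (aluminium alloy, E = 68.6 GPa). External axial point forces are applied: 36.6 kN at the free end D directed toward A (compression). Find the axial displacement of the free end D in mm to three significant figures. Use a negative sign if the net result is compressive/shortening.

Internal axial forces (sectioning from the free end, tension +): N_CD = -36.6 kN, N_BC = -36.6 kN, N_AB = -36.6 kN.
A_AB = 995.4 mm².
A_BC = 686.4 mm².
A_CD = 319.7 mm².
δ_AB = -36600·684/(995.4·118000) = -0.2131 mm
δ_BC = -36600·702/(686.4·72500) = -0.5163 mm
δ_CD = -36600·712/(319.7·68600) = -1.188 mm
δ = Σδ_i = -1.918 mm.

-1.92 mm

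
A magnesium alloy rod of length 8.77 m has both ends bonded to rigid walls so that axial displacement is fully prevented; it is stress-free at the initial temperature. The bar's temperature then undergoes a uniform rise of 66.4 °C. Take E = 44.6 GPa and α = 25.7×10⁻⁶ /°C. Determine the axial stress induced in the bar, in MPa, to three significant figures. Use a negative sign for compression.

Free thermal expansion αLΔT = 25.7e-6 · 8770 · 66.4 = 14.97 mm.
The walls impose strain ε = −(14.97)/8770 = -1.7065e-03; σ = Eε = 44600 · -1.7065e-03 = -76.11 MPa.

-76.1 MPa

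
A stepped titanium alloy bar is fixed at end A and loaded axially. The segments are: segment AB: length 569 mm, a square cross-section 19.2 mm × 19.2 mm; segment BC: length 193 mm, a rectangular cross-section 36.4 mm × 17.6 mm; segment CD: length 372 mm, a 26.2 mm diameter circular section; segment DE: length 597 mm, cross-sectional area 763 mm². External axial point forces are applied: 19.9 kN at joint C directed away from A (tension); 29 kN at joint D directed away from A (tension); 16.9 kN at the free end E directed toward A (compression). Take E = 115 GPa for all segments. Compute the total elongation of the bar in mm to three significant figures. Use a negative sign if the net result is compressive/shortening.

Internal axial forces (sectioning from the free end, tension +): N_DE = -16.9 kN, N_CD = 12.1 kN, N_BC = 32 kN, N_AB = 32 kN.
A_AB = 368.6 mm².
A_BC = 640.6 mm².
A_CD = 539.1 mm².
δ_AB = 32000·569/(368.6·115000) = 0.4295 mm
δ_BC = 32000·193/(640.6·115000) = 0.08383 mm
δ_CD = 12100·372/(539.1·115000) = 0.0726 mm
δ_DE = -16900·597/(763·115000) = -0.115 mm
δ = Σδ_i = 0.4709 mm.

0.471 mm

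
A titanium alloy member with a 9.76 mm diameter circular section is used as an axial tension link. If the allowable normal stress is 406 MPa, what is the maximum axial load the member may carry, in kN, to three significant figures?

A = 74.82 mm².
P_max = σ_allow · A = 406 · 74.82 = 30370 N = 30.37 kN.

30.4 kN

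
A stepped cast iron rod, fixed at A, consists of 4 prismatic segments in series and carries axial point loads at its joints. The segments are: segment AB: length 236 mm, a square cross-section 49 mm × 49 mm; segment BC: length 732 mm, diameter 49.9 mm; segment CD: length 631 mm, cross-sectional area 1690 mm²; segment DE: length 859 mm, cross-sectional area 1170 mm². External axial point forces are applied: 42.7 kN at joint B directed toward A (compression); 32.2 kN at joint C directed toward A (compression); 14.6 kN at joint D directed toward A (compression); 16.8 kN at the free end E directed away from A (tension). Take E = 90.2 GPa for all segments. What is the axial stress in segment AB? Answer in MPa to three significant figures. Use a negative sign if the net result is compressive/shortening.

-30.3 MPa

Internal axial forces (sectioning from the free end, tension +): N_DE = 16.8 kN, N_CD = 2.2 kN, N_BC = -30 kN, N_AB = -72.7 kN.
A_AB = 2401 mm².
σ_AB = N_AB/A_AB = -72700/2401 = -30.28 MPa.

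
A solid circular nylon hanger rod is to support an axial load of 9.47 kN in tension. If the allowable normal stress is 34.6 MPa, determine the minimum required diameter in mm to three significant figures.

18.7 mm

Required area A ≥ P/σ_allow = 9470/34.6 = 273.7 mm².
For a solid circular section, d ≥ √(4A/π) = 18.67 mm.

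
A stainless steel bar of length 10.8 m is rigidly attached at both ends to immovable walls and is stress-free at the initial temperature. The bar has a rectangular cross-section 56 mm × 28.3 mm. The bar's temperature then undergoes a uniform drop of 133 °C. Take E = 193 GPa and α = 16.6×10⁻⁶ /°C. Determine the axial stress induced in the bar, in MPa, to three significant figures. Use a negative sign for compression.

Free thermal expansion αLΔT = 16.6e-6 · 10800 · -133 = -23.84 mm.
The walls impose strain ε = −(-23.84)/10800 = 2.2078e-03; σ = Eε = 193000 · 2.2078e-03 = 426.1 MPa.

426 MPa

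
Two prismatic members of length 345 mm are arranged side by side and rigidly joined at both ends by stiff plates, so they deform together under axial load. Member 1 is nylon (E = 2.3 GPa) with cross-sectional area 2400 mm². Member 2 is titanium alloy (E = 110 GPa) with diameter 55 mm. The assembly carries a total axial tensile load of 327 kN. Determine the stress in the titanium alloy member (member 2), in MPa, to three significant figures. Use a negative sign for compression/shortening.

135 MPa

A_2 = 2376 mm².
Equal strain + equilibrium ⇒ each member carries load in proportion to AE: A₁E₁ = 5520000 N, A₂E₂ = 261300000 N, ΣAE = 266900000 N.
σ₂ = P·E₂/ΣAE = 327000·110000/266900000 = 134.8 MPa.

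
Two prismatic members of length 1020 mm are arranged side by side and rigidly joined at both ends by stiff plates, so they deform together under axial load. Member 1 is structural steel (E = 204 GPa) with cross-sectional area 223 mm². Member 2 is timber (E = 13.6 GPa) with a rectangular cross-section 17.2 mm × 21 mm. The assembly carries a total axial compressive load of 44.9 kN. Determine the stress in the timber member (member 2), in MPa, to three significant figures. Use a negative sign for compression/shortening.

A_2 = 361.2 mm².
Equal strain + equilibrium ⇒ each member carries load in proportion to AE: A₁E₁ = 45490000 N, A₂E₂ = 4912000 N, ΣAE = 50400000 N.
σ₂ = P·E₂/ΣAE = -44900·13600/50400000 = -12.11 MPa.

-12.1 MPa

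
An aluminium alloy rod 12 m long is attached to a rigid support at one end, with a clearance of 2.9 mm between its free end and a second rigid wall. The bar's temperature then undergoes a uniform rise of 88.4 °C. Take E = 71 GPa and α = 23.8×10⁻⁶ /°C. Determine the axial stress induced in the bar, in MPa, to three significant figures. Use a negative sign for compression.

-132 MPa

Free thermal expansion αLΔT = 23.8e-6 · 12000 · 88.4 = 25.25 mm.
The walls engage after the gap closes; constrained expansion = 25.25 − 2.9 = 22.35 mm.
The walls impose strain ε = −(22.35)/12000 = -1.8623e-03; σ = Eε = 71000 · -1.8623e-03 = -132.2 MPa.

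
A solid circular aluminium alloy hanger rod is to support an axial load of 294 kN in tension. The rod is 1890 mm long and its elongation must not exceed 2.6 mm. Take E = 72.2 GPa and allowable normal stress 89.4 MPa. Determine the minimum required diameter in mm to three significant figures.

Required area A ≥ P/σ_allow = 294000/89.4 = 3289 mm².
For a solid circular section, d ≥ √(4A/π) = 64.71 mm.
Elongation limit: A ≥ PL/(Eδ_allow) = 294000·1890/(72200·2.6) = 2960 mm² ⇒ d ≥ 61.39 mm.
The stress limit governs.

64.7 mm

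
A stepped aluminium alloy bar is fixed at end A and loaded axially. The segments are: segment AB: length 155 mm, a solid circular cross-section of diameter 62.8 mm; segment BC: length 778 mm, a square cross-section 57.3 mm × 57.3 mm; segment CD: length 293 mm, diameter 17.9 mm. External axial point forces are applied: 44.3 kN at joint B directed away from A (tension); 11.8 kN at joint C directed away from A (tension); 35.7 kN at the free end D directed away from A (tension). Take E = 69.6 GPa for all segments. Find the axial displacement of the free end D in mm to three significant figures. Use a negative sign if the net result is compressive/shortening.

0.825 mm

Internal axial forces (sectioning from the free end, tension +): N_CD = 35.7 kN, N_BC = 47.5 kN, N_AB = 91.8 kN.
A_AB = 3097 mm².
A_BC = 3283 mm².
A_CD = 251.6 mm².
δ_AB = 91800·155/(3097·69600) = 0.066 mm
δ_BC = 47500·778/(3283·69600) = 0.1617 mm
δ_CD = 35700·293/(251.6·69600) = 0.5972 mm
δ = Σδ_i = 0.8249 mm.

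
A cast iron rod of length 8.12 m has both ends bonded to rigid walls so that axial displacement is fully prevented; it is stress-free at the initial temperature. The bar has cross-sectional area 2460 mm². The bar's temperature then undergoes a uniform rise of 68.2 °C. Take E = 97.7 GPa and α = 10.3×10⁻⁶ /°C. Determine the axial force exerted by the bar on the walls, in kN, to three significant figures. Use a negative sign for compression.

-169 kN

Free thermal expansion αLΔT = 10.3e-6 · 8120 · 68.2 = 5.704 mm.
The walls impose strain ε = −(5.704)/8120 = -7.0246e-04; σ = Eε = 97700 · -7.0246e-04 = -68.63 MPa.
Wall reaction R = σ·A = -68.63·2460 = -168800 N = -168.8 kN.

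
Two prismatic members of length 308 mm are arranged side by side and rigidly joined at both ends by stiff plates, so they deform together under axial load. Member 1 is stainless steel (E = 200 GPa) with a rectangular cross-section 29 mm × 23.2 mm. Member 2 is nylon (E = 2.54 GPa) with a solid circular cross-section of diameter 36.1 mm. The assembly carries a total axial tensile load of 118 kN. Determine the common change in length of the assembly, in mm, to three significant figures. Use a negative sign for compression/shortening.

A_1 = 672.8 mm².
A_2 = 1024 mm².
Equal strain + equilibrium ⇒ each member carries load in proportion to AE: A₁E₁ = 134600000 N, A₂E₂ = 2600000 N, ΣAE = 137200000 N.
δ = PL/ΣAE = 118000·308/137200000 = 0.265 mm.

0.265 mm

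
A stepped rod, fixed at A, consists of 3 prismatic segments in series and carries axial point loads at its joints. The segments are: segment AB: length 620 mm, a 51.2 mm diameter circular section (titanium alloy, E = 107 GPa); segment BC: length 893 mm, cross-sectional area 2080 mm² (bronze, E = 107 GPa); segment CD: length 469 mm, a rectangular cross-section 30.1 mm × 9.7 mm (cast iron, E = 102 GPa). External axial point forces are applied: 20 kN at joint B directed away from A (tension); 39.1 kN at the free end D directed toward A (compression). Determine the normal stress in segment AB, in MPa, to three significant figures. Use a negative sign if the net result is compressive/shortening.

-9.28 MPa

Internal axial forces (sectioning from the free end, tension +): N_CD = -39.1 kN, N_BC = -39.1 kN, N_AB = -19.1 kN.
A_AB = 2059 mm².
σ_AB = N_AB/A_AB = -19100/2059 = -9.277 MPa.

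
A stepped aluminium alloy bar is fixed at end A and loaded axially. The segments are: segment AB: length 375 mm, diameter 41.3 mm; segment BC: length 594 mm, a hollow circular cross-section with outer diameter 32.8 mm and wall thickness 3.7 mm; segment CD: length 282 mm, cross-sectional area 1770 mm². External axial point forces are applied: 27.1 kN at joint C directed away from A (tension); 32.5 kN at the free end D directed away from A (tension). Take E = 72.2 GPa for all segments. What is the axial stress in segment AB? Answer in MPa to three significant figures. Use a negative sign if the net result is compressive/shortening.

44.5 MPa

Internal axial forces (sectioning from the free end, tension +): N_CD = 32.5 kN, N_BC = 59.6 kN, N_AB = 59.6 kN.
A_AB = 1340 mm².
σ_AB = N_AB/A_AB = 59600/1340 = 44.49 MPa.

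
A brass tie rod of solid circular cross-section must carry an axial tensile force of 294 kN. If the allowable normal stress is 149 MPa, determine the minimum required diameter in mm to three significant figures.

Required area A ≥ P/σ_allow = 294000/149 = 1973 mm².
For a solid circular section, d ≥ √(4A/π) = 50.12 mm.

50.1 mm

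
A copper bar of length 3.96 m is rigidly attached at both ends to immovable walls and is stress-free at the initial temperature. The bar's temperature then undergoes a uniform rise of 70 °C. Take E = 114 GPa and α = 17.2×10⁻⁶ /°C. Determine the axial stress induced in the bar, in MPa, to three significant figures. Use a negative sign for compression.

Free thermal expansion αLΔT = 17.2e-6 · 3960 · 70 = 4.768 mm.
The walls impose strain ε = −(4.768)/3960 = -1.2040e-03; σ = Eε = 114000 · -1.2040e-03 = -137.3 MPa.

-137 MPa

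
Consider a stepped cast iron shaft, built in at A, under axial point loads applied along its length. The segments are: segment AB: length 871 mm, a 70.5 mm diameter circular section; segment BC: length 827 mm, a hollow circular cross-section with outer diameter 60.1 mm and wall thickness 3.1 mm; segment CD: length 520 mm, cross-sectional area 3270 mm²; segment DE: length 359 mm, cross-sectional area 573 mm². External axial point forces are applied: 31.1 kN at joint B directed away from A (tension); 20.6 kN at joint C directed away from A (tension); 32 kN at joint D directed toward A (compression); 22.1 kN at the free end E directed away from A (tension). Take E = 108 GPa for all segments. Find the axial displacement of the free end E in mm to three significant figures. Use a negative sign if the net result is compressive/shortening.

Internal axial forces (sectioning from the free end, tension +): N_DE = 22.1 kN, N_CD = -9.9 kN, N_BC = 10.7 kN, N_AB = 41.8 kN.
A_AB = 3904 mm².
A_BC = 555.1 mm².
δ_AB = 41800·871/(3904·108000) = 0.08636 mm
δ_BC = 10700·827/(555.1·108000) = 0.1476 mm
δ_CD = -9900·520/(3270·108000) = -0.01458 mm
δ_DE = 22100·359/(573·108000) = 0.1282 mm
δ = Σδ_i = 0.3476 mm.

0.348 mm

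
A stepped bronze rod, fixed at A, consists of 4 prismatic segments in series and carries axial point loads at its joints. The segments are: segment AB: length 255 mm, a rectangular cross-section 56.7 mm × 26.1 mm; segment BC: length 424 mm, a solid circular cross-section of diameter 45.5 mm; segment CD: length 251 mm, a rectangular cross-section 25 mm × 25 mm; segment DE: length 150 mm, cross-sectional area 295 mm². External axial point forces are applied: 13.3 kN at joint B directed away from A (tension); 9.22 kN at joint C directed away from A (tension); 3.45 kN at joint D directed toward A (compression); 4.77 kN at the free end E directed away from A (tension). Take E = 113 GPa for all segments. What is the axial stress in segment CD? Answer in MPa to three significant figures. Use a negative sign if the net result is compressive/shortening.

Internal axial forces (sectioning from the free end, tension +): N_DE = 4.77 kN, N_CD = 1.32 kN, N_BC = 10.54 kN, N_AB = 23.84 kN.
A_CD = 625 mm².
σ_CD = N_CD/A_CD = 1320/625 = 2.112 MPa.

2.11 MPa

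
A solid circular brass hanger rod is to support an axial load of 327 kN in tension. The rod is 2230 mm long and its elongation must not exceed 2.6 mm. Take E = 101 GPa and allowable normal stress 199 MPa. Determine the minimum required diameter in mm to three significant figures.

Required area A ≥ P/σ_allow = 327000/199 = 1643 mm².
For a solid circular section, d ≥ √(4A/π) = 45.74 mm.
Elongation limit: A ≥ PL/(Eδ_allow) = 327000·2230/(101000·2.6) = 2777 mm² ⇒ d ≥ 59.46 mm.
The elongation limit governs.

59.5 mm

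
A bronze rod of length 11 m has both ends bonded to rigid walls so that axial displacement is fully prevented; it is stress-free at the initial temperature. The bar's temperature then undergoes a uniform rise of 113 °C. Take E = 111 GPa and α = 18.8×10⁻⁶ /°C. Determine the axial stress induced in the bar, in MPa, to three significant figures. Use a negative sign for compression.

-236 MPa

Free thermal expansion αLΔT = 18.8e-6 · 11000 · 113 = 23.37 mm.
The walls impose strain ε = −(23.37)/11000 = -2.1244e-03; σ = Eε = 111000 · -2.1244e-03 = -235.8 MPa.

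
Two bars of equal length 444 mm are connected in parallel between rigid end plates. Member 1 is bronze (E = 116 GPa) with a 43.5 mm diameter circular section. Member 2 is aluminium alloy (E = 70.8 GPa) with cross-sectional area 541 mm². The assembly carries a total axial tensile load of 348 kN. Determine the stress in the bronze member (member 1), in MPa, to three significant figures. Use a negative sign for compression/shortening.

192 MPa

A_1 = 1486 mm².
Equal strain + equilibrium ⇒ each member carries load in proportion to AE: A₁E₁ = 172400000 N, A₂E₂ = 38300000 N, ΣAE = 210700000 N.
σ₁ = P·E₁/ΣAE = 348000·116000/210700000 = 191.6 MPa.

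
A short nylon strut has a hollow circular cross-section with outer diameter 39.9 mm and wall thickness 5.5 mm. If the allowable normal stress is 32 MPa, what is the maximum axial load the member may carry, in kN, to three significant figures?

19.0 kN

A = 594.4 mm².
P_max = σ_allow · A = 32 · 594.4 = 19020 N = 19.02 kN.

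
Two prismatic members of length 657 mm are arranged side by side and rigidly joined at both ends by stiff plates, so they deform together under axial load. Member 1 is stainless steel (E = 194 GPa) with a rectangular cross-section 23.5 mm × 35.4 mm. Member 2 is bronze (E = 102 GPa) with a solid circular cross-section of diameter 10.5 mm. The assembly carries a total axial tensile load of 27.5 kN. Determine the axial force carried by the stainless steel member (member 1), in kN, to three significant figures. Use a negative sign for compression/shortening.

26.1 kN

A_1 = 831.9 mm².
A_2 = 86.59 mm².
Equal strain + equilibrium ⇒ each member carries load in proportion to AE: A₁E₁ = 161400000 N, A₂E₂ = 8832000 N, ΣAE = 170200000 N.
F₁ = P·A₁E₁/ΣAE = 27500·161400000/170200000 = 26070 N.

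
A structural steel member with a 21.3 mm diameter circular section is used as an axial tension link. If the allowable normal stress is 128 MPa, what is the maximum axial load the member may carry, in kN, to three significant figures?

45.6 kN

A = 356.3 mm².
P_max = σ_allow · A = 128 · 356.3 = 45610 N = 45.61 kN.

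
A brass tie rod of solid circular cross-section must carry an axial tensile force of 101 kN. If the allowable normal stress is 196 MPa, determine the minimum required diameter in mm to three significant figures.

25.6 mm

Required area A ≥ P/σ_allow = 101000/196 = 515.3 mm².
For a solid circular section, d ≥ √(4A/π) = 25.61 mm.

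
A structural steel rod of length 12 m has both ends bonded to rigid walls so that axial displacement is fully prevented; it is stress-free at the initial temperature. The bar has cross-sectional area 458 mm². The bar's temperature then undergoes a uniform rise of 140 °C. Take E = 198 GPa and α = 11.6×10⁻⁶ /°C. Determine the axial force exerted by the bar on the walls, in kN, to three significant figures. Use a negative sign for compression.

Free thermal expansion αLΔT = 11.6e-6 · 12000 · 140 = 19.49 mm.
The walls impose strain ε = −(19.49)/12000 = -1.6240e-03; σ = Eε = 198000 · -1.6240e-03 = -321.6 MPa.
Wall reaction R = σ·A = -321.6·458 = -147300 N = -147.3 kN.

-147 kN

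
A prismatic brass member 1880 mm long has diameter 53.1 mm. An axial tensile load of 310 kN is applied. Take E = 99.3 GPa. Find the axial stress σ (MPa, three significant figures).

140 MPa

A = 2215 mm².
σ = N/A = 310000/2215 = 140 MPa.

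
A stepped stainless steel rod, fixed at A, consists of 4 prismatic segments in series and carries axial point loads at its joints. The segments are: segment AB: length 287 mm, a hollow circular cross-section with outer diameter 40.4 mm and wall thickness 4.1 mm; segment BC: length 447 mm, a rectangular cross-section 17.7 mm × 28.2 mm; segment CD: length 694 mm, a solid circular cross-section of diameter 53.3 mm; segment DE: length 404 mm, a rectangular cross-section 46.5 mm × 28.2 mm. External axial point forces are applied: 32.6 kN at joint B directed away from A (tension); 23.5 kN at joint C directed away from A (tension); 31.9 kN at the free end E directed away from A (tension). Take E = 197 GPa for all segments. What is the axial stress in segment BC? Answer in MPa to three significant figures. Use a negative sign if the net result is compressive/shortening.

111 MPa

Internal axial forces (sectioning from the free end, tension +): N_DE = 31.9 kN, N_CD = 31.9 kN, N_BC = 55.4 kN, N_AB = 88 kN.
A_BC = 499.1 mm².
σ_BC = N_BC/A_BC = 55400/499.1 = 111 MPa.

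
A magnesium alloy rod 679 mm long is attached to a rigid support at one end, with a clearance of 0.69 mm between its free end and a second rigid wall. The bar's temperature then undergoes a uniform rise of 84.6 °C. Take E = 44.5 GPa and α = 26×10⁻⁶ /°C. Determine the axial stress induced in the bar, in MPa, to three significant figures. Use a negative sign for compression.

-52.7 MPa

Free thermal expansion αLΔT = 26e-6 · 679 · 84.6 = 1.494 mm.
The walls engage after the gap closes; constrained expansion = 1.494 − 0.69 = 0.8035 mm.
The walls impose strain ε = −(0.8035)/679 = -1.1834e-03; σ = Eε = 44500 · -1.1834e-03 = -52.66 MPa.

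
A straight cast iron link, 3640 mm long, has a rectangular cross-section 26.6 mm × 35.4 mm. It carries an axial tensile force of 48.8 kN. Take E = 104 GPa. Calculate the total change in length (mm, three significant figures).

1.81 mm

A = 941.6 mm².
δ_mech = NL/(AE) = 48800·3640/(941.6·104000) = 1.814 mm.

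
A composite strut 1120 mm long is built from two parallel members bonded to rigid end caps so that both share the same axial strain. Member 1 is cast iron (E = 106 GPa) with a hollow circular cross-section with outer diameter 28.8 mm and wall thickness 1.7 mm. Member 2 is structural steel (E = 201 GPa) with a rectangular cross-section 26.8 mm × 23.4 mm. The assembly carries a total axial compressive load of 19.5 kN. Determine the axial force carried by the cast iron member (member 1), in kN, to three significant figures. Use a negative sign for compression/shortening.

-2.12 kN

A_1 = 144.7 mm².
A_2 = 627.1 mm².
Equal strain + equilibrium ⇒ each member carries load in proportion to AE: A₁E₁ = 15340000 N, A₂E₂ = 126100000 N, ΣAE = 141400000 N.
F₁ = P·A₁E₁/ΣAE = -19500·15340000/141400000 = -2116 N.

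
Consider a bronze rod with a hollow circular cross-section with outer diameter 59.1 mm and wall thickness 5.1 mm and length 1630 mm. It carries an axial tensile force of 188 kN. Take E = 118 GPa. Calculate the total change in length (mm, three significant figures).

3.00 mm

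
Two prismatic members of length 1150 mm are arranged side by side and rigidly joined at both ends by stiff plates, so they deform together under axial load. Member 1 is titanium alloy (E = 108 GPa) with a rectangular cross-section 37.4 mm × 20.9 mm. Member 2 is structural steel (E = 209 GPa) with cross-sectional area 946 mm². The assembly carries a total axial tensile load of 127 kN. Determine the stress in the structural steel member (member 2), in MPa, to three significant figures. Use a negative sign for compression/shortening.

94.1 MPa

A_1 = 781.7 mm².
Equal strain + equilibrium ⇒ each member carries load in proportion to AE: A₁E₁ = 84420000 N, A₂E₂ = 197700000 N, ΣAE = 282100000 N.
σ₂ = P·E₂/ΣAE = 127000·209000/282100000 = 94.08 MPa.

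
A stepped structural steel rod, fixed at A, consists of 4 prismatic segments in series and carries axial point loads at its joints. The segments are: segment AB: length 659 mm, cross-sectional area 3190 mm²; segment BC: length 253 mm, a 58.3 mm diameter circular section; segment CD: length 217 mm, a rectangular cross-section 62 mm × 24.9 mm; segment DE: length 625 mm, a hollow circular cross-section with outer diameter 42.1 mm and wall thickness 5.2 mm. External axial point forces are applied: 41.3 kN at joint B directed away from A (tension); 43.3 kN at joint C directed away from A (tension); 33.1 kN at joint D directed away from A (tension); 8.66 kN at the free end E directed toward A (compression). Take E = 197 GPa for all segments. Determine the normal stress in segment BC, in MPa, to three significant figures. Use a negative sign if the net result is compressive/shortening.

25.4 MPa

Internal axial forces (sectioning from the free end, tension +): N_DE = -8.66 kN, N_CD = 24.44 kN, N_BC = 67.74 kN, N_AB = 109 kN.
A_BC = 2669 mm².
σ_BC = N_BC/A_BC = 67740/2669 = 25.38 MPa.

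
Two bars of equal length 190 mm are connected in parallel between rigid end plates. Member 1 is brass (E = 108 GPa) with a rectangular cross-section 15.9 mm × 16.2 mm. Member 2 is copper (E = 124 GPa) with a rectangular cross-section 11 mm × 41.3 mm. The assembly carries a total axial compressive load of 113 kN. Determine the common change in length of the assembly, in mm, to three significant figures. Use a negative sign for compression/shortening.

-0.255 mm

A_1 = 257.6 mm².
A_2 = 454.3 mm².
Equal strain + equilibrium ⇒ each member carries load in proportion to AE: A₁E₁ = 27820000 N, A₂E₂ = 56330000 N, ΣAE = 84150000 N.
δ = PL/ΣAE = -113000·190/84150000 = -0.2551 mm.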